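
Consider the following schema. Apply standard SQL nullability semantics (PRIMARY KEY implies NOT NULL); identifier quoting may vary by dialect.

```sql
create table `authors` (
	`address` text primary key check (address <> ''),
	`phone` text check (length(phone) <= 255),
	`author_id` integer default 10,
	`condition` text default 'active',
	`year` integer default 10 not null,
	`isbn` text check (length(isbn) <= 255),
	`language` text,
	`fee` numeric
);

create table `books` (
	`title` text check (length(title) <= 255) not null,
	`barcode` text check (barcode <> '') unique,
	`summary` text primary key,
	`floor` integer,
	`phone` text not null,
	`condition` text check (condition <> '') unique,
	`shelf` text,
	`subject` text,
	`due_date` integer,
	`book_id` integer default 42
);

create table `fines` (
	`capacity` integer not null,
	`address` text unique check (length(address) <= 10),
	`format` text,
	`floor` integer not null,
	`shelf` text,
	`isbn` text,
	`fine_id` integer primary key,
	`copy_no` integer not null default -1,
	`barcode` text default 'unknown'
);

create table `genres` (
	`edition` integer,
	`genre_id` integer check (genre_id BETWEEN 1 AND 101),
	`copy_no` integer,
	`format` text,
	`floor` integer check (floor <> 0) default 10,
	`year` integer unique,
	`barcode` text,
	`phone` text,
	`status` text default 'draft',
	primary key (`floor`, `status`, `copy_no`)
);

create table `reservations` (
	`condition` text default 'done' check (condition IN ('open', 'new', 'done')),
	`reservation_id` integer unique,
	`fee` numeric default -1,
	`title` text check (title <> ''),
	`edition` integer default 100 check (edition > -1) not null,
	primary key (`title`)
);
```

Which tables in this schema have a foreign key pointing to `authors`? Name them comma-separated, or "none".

No REFERENCES clause anywhere in the schema names authors.

none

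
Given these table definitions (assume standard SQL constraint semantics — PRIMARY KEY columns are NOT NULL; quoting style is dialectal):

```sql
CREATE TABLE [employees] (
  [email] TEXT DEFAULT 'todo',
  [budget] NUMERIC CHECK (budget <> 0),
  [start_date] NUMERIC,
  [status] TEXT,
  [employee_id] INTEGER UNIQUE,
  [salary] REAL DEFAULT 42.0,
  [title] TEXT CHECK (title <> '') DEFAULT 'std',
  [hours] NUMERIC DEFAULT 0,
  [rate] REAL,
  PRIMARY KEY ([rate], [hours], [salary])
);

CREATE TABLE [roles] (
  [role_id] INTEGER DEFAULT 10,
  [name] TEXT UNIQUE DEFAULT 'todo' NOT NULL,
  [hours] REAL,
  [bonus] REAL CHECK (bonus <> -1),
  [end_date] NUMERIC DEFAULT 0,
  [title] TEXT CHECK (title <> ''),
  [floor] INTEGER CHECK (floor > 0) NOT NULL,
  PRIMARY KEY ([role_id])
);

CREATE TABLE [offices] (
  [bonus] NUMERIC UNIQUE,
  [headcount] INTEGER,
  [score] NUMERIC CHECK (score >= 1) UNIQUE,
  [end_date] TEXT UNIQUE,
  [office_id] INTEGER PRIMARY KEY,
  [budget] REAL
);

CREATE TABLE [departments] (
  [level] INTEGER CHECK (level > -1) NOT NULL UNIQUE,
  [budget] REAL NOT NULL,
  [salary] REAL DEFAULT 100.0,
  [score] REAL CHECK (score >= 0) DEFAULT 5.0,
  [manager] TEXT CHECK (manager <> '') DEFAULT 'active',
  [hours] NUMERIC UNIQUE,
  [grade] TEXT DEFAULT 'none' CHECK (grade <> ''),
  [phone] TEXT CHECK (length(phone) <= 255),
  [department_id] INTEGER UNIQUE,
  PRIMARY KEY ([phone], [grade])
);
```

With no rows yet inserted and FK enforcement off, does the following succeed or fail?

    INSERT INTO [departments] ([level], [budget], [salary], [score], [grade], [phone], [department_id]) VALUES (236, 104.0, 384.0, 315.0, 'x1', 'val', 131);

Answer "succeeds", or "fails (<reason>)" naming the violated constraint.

succeeds

NOT NULL columns: budget is supplied; grade is supplied; level is supplied; phone is supplied.
CHECK constraints: 236 satisfies (level > -1); 315.0 satisfies (score >= 0); 'x1' satisfies (grade <> ''); 'val' satisfies (length(phone) <= 255).
No constraint is violated.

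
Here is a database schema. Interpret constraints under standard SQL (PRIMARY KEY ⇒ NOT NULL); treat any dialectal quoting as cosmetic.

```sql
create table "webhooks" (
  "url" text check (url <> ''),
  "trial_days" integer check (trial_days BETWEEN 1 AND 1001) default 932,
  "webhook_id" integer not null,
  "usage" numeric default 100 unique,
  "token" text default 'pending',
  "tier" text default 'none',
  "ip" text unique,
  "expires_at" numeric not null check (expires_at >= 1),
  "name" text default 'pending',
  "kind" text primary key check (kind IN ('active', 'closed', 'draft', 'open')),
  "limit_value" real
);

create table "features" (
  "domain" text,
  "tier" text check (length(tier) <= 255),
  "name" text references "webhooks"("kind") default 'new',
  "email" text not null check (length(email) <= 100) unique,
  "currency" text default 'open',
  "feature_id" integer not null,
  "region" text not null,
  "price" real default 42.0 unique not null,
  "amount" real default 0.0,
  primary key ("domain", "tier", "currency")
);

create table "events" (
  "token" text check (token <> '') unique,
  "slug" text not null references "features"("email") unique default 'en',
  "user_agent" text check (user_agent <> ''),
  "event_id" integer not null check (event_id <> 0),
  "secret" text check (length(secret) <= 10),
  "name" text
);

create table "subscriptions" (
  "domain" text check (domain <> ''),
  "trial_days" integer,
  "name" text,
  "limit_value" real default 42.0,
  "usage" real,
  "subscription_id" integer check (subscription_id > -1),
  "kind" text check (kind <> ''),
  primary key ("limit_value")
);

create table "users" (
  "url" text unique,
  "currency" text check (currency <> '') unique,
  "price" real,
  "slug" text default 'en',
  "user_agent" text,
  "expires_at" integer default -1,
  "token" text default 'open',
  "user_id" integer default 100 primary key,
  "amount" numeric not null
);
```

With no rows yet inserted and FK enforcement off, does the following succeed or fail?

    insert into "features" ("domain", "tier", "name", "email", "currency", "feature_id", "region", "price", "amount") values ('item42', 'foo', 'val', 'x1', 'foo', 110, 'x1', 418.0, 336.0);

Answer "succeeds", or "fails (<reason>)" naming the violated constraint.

succeeds

NOT NULL columns: currency is supplied; domain is supplied; email is supplied; feature_id is supplied; price is supplied; region is supplied; tier is supplied.
CHECK constraints: 'foo' satisfies (length(tier) <= 255); 'x1' satisfies (length(email) <= 100).
No constraint is violated.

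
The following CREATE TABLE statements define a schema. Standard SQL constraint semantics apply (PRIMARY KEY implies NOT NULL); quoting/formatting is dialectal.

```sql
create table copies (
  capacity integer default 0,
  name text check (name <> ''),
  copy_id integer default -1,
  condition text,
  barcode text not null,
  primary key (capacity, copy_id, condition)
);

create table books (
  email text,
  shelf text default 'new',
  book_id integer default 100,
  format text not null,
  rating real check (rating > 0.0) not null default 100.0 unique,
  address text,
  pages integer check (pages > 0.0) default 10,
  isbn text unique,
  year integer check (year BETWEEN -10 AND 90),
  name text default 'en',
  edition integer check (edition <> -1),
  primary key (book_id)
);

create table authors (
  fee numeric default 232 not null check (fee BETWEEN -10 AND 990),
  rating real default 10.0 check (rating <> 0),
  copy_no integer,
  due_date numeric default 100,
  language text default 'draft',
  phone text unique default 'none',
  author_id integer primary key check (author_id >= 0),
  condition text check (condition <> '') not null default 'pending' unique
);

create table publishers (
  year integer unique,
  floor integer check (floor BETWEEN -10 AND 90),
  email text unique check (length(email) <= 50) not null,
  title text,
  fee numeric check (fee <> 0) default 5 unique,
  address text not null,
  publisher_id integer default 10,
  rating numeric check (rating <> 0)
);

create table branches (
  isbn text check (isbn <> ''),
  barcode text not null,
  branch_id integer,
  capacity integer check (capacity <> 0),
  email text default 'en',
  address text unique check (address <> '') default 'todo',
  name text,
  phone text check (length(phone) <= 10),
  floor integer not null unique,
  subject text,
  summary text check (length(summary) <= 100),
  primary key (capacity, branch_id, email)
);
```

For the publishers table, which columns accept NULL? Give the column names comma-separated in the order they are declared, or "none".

year, floor, title, fee, publisher_id, rating

- year: UNIQUE does not imply NOT NULL → nullable.
- floor: CHECK does not forbid NULL (a CHECK constraint passes when its expression is NULL) → nullable.
- email: declared NOT NULL → not nullable.
- title: no NOT NULL constraint applies → nullable.
- fee: CHECK does not forbid NULL (a CHECK constraint passes when its expression is NULL) → nullable.
- address: declared NOT NULL → not nullable.
- publisher_id: DEFAULT only fills an omitted column; an explicit NULL is still allowed → nullable.
- rating: CHECK does not forbid NULL (a CHECK constraint passes when its expression is NULL) → nullable.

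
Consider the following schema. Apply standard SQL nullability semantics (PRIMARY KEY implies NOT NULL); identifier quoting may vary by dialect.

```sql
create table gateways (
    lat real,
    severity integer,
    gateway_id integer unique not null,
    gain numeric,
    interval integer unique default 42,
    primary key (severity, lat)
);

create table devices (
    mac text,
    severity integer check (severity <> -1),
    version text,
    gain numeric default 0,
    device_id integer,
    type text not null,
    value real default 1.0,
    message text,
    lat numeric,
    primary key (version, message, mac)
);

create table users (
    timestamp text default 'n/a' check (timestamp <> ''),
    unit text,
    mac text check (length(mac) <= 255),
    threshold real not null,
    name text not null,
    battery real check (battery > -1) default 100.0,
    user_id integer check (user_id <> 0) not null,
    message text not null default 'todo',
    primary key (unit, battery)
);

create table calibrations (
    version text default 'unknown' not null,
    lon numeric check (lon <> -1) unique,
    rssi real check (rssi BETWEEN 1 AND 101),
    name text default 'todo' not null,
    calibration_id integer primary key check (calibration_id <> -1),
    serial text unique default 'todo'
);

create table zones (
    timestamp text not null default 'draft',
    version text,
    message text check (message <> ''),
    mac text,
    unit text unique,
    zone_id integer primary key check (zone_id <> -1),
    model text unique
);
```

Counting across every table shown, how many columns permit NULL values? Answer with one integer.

gateways: 2 nullable (gain, interval — PK (severity, lat) and explicit NOT NULL columns excluded).
devices: 5 nullable (severity, gain, device_id, value, lat — PK (version, message, mac) and explicit NOT NULL columns excluded).
users: 2 nullable (timestamp, mac — PK (unit, battery) and explicit NOT NULL columns excluded).
calibrations: 3 nullable (lon, rssi, serial — PK (calibration_id) and explicit NOT NULL columns excluded).
zones: 5 nullable (version, message, mac, unit, model — PK (zone_id) and explicit NOT NULL columns excluded).
Total: 2 + 5 + 2 + 3 + 5 = 17.

17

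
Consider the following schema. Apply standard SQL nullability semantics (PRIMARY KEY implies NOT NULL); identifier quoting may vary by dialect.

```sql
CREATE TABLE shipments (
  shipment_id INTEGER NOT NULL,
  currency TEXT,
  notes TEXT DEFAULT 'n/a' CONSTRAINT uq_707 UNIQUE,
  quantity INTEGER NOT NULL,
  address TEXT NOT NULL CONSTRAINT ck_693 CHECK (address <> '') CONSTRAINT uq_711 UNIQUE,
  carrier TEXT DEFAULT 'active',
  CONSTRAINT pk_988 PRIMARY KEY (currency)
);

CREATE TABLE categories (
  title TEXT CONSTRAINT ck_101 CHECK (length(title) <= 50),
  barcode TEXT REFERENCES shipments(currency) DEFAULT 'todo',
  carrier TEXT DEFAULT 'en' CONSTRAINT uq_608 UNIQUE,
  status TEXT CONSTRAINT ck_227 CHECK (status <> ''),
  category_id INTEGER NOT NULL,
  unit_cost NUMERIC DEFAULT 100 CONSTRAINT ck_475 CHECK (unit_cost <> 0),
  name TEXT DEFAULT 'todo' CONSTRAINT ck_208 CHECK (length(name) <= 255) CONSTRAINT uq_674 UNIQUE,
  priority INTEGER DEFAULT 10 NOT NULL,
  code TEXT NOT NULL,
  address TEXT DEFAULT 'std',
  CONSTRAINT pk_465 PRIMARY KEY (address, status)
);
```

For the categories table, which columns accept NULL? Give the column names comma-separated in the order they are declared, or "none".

title, barcode, carrier, unit_cost, name

- title: CHECK does not forbid NULL (a CHECK constraint passes when its expression is NULL) → nullable.
- barcode: a foreign key column may be NULL unless separately constrained → nullable.
- carrier: UNIQUE does not imply NOT NULL → nullable.
- status: part of the PRIMARY KEY, which implies NOT NULL → not nullable.
- category_id: declared NOT NULL → not nullable.
- unit_cost: CHECK does not forbid NULL (a CHECK constraint passes when its expression is NULL) → nullable.
- name: CHECK does not forbid NULL (a CHECK constraint passes when its expression is NULL) → nullable.
- priority: declared NOT NULL → not nullable.
- code: declared NOT NULL → not nullable.
- address: part of the PRIMARY KEY, which implies NOT NULL → not nullable.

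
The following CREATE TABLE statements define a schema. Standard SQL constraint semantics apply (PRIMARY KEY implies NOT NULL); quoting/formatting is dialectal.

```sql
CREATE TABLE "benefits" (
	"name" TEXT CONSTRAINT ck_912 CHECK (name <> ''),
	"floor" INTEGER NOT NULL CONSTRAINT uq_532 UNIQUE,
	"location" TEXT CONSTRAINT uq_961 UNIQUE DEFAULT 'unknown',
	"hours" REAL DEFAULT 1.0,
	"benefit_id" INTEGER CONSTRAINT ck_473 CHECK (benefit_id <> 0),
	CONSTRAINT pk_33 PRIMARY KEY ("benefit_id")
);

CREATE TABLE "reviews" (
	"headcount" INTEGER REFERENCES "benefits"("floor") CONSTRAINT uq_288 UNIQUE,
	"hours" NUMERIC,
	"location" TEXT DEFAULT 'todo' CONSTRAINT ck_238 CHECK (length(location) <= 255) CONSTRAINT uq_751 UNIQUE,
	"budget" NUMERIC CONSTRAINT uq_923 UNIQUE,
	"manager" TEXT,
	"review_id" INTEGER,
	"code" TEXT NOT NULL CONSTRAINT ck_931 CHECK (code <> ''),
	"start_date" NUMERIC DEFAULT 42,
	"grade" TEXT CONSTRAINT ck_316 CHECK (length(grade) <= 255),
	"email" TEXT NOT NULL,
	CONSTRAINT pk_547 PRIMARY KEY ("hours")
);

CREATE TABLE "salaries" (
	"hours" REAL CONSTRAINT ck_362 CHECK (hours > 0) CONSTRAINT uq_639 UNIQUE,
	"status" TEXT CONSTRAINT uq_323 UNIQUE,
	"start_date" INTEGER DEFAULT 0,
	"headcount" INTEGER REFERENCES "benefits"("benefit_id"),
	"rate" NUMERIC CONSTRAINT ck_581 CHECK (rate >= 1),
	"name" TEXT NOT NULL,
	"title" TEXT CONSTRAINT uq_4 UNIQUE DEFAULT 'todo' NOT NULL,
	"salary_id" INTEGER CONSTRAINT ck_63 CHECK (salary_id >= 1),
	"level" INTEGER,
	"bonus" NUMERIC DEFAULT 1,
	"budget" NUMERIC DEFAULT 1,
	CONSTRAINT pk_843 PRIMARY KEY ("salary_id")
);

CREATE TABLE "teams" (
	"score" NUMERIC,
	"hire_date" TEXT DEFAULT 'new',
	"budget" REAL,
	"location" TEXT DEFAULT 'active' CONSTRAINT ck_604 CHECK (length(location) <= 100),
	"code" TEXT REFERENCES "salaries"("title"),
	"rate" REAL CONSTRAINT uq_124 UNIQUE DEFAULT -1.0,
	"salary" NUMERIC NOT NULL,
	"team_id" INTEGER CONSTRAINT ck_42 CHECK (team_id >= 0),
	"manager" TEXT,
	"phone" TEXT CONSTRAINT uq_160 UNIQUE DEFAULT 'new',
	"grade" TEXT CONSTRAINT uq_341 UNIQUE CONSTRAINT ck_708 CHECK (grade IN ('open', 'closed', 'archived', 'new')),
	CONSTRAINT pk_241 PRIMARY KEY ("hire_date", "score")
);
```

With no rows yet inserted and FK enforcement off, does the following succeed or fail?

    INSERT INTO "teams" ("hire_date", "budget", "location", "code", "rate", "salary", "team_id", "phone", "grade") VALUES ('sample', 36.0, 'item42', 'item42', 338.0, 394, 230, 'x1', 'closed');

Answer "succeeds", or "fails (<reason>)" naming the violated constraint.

score is omitted from the column list and has no DEFAULT, so it would receive NULL.
But score is part of the PRIMARY KEY (implied NOT NULL).

fails (NOT NULL on score)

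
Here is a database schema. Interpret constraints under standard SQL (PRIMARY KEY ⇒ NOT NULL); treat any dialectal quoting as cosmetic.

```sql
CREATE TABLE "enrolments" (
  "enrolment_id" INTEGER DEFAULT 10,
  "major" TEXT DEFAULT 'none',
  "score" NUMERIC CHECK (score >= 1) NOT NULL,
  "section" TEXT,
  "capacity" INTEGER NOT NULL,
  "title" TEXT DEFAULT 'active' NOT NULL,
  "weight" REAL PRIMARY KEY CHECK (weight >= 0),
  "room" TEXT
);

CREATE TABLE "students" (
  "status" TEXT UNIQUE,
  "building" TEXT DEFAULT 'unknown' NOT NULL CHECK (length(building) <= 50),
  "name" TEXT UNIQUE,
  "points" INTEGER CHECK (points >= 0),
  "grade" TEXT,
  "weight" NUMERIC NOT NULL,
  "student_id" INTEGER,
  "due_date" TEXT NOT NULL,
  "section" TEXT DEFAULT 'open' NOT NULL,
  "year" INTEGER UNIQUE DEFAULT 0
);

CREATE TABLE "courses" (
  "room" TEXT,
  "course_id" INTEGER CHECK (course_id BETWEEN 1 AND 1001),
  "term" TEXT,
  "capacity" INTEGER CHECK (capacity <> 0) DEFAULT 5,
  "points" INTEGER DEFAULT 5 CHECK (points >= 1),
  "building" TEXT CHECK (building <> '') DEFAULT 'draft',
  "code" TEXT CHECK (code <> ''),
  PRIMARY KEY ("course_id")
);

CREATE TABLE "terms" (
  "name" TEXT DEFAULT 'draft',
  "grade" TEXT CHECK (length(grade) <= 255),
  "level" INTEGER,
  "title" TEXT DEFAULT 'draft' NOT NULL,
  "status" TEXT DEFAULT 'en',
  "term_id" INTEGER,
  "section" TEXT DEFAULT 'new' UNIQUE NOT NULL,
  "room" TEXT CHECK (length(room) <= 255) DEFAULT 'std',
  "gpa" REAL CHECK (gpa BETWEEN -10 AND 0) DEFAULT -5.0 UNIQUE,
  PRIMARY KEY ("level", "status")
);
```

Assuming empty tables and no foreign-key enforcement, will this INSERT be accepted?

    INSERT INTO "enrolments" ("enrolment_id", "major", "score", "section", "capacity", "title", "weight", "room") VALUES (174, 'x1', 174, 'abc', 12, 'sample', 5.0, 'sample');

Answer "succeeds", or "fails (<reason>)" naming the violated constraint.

NOT NULL columns: capacity is supplied; score is supplied; title is supplied; weight is supplied.
CHECK constraints: 174 satisfies (score >= 1); 5.0 satisfies (weight >= 0).
No constraint is violated.

succeeds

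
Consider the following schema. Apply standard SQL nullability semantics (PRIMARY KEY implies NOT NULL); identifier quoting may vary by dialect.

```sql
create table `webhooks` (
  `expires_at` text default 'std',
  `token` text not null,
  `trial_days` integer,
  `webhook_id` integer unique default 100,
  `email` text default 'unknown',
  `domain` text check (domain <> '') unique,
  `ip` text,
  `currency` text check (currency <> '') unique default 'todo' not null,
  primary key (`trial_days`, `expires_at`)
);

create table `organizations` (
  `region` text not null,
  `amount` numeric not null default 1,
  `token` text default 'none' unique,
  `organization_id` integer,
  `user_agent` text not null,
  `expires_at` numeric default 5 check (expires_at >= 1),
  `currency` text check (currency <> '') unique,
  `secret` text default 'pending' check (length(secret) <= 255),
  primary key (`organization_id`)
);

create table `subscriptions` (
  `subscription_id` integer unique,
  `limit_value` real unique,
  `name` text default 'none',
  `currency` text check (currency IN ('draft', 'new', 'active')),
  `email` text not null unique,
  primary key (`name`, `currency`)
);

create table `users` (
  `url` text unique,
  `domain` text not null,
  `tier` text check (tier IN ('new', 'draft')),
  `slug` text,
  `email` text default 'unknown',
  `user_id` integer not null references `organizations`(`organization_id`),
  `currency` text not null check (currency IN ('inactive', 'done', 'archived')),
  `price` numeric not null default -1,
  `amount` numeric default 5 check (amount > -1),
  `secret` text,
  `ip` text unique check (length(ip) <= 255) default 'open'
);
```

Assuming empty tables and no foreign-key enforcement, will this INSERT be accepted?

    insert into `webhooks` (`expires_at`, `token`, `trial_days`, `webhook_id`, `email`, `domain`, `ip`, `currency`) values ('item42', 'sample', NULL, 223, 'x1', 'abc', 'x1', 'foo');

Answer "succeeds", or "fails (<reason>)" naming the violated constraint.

trial_days is explicitly set to NULL, but trial_days is part of the PRIMARY KEY (implied NOT NULL).

fails (NOT NULL on trial_days)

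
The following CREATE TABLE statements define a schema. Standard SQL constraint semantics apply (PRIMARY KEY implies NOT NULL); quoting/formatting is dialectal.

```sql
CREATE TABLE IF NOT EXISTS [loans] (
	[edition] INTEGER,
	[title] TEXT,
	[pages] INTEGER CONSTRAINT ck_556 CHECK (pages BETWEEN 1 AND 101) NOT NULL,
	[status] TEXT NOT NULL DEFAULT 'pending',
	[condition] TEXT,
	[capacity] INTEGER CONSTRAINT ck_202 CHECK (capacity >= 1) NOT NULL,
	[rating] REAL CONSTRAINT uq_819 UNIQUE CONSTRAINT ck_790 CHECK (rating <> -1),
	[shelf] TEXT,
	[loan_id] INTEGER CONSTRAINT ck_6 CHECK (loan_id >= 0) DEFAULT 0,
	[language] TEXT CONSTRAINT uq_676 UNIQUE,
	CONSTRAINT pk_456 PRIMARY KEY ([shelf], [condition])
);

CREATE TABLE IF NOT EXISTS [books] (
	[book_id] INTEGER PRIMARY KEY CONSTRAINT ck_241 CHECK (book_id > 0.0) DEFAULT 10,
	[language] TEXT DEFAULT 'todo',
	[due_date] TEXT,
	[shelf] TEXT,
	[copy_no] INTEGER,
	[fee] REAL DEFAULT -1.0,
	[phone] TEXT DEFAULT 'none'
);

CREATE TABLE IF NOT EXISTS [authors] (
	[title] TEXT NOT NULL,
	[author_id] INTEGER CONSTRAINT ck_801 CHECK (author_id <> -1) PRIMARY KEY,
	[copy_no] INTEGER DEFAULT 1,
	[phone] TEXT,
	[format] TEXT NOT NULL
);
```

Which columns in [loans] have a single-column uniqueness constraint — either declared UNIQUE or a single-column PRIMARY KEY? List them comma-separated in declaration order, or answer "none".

- edition: no UNIQUE or single-column PK constraint.
- title: no UNIQUE or single-column PK constraint.
- pages: no UNIQUE or single-column PK constraint.
- status: no UNIQUE or single-column PK constraint.
- condition: part of a composite PRIMARY KEY — only the tuple is unique, not this column on its own.
- capacity: no UNIQUE or single-column PK constraint.
- rating: declared UNIQUE → unique.
- shelf: part of a composite PRIMARY KEY — only the tuple is unique, not this column on its own.
- loan_id: no UNIQUE or single-column PK constraint.
- language: declared UNIQUE → unique.

rating, language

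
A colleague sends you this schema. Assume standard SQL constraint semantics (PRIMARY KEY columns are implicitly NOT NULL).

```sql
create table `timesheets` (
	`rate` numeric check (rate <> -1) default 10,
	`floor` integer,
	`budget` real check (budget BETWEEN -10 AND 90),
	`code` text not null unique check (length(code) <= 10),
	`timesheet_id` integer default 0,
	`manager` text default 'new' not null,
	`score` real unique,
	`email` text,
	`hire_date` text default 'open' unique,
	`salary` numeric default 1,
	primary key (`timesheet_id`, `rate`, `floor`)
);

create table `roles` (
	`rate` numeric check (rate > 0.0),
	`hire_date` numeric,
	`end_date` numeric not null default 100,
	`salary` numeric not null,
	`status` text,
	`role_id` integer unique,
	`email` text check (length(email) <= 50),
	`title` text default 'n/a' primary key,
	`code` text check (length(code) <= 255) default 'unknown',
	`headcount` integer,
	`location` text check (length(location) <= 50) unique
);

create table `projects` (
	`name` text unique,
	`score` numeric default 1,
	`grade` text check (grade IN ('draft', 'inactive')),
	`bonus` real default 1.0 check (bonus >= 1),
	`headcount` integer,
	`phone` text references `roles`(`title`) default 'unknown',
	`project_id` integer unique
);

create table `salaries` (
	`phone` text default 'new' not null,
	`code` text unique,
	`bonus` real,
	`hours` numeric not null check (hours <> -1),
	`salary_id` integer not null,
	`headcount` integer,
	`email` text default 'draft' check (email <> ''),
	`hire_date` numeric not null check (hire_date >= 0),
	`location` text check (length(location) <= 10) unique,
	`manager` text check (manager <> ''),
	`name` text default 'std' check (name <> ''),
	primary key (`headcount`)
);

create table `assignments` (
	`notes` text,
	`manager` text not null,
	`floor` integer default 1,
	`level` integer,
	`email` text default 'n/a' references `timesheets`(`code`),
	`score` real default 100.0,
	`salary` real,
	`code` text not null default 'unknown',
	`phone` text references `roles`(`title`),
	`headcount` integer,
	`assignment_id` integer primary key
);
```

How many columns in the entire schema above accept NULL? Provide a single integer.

timesheets: 5 nullable (budget, score, email, hire_date, salary — PK (timesheet_id, rate, floor) and explicit NOT NULL columns excluded).
roles: 8 nullable (rate, hire_date, status, role_id, email, code, headcount, location — PK (title) and explicit NOT NULL columns excluded).
projects: 7 nullable (name, score, grade, bonus, headcount, phone, project_id — PK none and explicit NOT NULL columns excluded).
salaries: 6 nullable (code, bonus, email, location, manager, name — PK (headcount) and explicit NOT NULL columns excluded).
assignments: 8 nullable (notes, floor, level, email, score, salary, phone, headcount — PK (assignment_id) and explicit NOT NULL columns excluded).
Total: 5 + 8 + 7 + 6 + 8 = 34.

34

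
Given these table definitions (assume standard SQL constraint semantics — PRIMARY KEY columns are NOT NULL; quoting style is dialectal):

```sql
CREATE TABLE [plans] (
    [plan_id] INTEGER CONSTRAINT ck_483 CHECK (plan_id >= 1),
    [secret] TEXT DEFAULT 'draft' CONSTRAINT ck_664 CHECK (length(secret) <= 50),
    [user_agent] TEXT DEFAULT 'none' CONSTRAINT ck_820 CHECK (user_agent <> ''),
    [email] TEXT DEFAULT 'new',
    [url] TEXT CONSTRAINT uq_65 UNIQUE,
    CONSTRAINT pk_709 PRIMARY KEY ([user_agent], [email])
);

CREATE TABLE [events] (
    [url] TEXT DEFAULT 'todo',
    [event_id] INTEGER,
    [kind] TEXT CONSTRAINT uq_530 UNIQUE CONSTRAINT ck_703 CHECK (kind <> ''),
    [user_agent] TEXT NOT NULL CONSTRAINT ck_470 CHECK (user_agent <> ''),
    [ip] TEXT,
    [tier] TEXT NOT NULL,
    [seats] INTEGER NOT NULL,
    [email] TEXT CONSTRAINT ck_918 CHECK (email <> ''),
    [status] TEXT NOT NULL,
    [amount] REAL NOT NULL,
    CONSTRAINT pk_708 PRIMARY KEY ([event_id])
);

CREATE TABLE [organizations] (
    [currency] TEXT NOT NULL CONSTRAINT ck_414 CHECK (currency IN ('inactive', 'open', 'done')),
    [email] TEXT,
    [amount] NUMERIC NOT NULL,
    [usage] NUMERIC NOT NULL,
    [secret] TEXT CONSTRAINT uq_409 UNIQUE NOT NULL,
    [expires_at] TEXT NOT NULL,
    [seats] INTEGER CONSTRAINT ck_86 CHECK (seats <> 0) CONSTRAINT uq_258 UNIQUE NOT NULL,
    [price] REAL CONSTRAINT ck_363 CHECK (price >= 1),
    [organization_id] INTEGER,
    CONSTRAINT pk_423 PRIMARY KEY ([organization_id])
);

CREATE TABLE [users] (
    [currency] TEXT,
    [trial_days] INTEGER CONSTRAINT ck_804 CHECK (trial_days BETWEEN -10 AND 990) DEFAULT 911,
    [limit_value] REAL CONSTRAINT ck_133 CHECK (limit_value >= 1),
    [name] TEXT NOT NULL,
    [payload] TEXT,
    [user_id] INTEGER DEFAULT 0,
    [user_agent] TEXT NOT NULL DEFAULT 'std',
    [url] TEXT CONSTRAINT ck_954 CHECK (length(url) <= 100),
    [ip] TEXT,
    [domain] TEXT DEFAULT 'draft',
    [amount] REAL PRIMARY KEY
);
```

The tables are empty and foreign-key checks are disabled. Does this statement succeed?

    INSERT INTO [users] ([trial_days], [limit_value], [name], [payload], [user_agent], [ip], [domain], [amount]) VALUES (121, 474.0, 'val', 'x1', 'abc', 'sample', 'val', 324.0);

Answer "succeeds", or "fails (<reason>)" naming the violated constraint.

NOT NULL columns: amount is supplied; name is supplied; user_agent is supplied.
CHECK constraints: 121 satisfies (trial_days BETWEEN -10 AND 990); 474.0 satisfies (limit_value >= 1).
No constraint is violated.

succeeds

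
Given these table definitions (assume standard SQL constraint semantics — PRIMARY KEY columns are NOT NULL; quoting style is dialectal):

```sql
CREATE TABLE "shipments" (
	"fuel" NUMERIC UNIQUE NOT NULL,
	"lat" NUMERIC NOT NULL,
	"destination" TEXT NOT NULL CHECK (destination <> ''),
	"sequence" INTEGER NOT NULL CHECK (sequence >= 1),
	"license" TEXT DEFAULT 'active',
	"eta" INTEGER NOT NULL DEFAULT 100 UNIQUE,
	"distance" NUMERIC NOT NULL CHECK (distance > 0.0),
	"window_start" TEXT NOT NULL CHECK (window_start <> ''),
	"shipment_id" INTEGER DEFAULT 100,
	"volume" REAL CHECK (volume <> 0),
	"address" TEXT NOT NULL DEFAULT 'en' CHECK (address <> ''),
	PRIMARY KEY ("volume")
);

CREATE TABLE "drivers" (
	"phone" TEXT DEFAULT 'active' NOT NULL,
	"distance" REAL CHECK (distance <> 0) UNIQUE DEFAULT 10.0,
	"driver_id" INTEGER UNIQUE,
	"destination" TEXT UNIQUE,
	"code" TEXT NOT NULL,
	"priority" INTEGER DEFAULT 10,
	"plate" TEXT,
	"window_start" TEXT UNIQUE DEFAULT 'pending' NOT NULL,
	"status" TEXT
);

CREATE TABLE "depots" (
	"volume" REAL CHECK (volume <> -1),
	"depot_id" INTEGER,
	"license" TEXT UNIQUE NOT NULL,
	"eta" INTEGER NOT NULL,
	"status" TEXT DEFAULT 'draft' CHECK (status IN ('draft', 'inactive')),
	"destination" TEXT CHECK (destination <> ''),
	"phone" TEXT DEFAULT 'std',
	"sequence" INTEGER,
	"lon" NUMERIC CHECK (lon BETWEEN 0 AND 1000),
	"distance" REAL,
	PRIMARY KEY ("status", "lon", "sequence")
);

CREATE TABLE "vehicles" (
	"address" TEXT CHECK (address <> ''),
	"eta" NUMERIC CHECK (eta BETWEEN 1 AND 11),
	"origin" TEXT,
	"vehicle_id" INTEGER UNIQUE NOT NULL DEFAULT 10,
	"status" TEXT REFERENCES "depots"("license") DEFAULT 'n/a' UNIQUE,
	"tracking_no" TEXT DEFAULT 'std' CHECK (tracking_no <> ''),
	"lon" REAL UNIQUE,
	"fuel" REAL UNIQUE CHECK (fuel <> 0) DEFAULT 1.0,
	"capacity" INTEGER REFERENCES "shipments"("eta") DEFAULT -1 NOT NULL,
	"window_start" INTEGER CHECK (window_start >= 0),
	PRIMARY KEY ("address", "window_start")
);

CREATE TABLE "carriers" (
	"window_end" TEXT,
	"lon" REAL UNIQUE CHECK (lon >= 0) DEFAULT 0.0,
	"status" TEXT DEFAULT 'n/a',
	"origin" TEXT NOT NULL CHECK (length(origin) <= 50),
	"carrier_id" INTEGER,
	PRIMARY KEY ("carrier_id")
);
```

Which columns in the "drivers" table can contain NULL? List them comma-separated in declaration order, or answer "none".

distance, driver_id, destination, priority, plate, status

- phone: declared NOT NULL → not nullable.
- distance: CHECK does not forbid NULL (a CHECK constraint passes when its expression is NULL) → nullable.
- driver_id: UNIQUE does not imply NOT NULL → nullable.
- destination: UNIQUE does not imply NOT NULL → nullable.
- code: declared NOT NULL → not nullable.
- priority: DEFAULT only fills an omitted column; an explicit NULL is still allowed → nullable.
- plate: no NOT NULL constraint applies → nullable.
- window_start: declared NOT NULL → not nullable.
- status: no NOT NULL constraint applies → nullable.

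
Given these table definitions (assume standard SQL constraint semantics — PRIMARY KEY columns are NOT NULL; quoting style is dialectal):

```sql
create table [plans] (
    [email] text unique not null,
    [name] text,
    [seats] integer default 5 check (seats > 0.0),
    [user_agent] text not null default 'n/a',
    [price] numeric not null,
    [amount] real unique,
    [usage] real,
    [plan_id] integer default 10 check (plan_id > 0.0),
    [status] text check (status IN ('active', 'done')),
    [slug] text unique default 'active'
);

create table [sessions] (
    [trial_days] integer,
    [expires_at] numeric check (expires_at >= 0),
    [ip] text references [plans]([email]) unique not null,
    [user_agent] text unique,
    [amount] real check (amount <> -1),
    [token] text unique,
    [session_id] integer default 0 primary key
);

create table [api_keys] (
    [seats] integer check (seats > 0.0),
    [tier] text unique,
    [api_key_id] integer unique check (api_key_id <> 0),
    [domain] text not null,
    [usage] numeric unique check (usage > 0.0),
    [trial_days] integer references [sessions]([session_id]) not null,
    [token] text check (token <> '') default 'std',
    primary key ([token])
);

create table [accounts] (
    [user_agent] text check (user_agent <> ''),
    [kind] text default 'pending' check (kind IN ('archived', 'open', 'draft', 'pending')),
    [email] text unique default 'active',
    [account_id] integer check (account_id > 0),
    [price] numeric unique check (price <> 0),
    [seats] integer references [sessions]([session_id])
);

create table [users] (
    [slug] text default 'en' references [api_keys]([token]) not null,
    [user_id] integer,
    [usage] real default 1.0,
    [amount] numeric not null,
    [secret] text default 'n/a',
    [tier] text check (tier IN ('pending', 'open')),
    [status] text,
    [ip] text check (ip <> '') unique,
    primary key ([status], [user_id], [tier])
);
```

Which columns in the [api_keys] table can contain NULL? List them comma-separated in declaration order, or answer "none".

seats, tier, api_key_id, usage

- seats: CHECK does not forbid NULL (a CHECK constraint passes when its expression is NULL) → nullable.
- tier: UNIQUE does not imply NOT NULL → nullable.
- api_key_id: CHECK does not forbid NULL (a CHECK constraint passes when its expression is NULL) → nullable.
- domain: declared NOT NULL → not nullable.
- usage: CHECK does not forbid NULL (a CHECK constraint passes when its expression is NULL) → nullable.
- trial_days: declared NOT NULL → not nullable.
- token: part of the PRIMARY KEY, which implies NOT NULL → not nullable.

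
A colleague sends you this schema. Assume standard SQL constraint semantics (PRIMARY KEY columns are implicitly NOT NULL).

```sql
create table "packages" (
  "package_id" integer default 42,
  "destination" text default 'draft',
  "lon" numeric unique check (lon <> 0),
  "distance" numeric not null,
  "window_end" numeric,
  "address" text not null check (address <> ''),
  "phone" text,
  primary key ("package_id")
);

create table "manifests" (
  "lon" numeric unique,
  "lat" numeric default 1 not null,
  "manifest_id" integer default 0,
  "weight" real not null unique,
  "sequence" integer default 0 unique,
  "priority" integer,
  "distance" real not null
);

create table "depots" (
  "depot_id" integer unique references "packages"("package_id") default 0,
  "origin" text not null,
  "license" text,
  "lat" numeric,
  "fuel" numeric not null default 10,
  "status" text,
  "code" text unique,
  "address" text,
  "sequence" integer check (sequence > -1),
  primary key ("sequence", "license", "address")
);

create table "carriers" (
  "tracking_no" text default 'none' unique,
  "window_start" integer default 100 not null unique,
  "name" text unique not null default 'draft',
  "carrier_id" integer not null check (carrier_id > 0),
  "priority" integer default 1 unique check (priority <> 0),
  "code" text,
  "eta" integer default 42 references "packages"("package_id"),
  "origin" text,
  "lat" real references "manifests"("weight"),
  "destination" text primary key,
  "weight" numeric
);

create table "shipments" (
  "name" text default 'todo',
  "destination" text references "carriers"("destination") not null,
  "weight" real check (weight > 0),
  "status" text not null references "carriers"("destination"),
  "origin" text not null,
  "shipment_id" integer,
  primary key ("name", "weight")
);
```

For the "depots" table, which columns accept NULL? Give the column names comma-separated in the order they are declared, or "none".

depot_id, lat, status, code

- depot_id: a foreign key column may be NULL unless separately constrained → nullable.
- origin: declared NOT NULL → not nullable.
- license: part of the PRIMARY KEY, which implies NOT NULL → not nullable.
- lat: no NOT NULL constraint applies → nullable.
- fuel: declared NOT NULL → not nullable.
- status: no NOT NULL constraint applies → nullable.
- code: UNIQUE does not imply NOT NULL → nullable.
- address: part of the PRIMARY KEY, which implies NOT NULL → not nullable.
- sequence: part of the PRIMARY KEY, which implies NOT NULL → not nullable.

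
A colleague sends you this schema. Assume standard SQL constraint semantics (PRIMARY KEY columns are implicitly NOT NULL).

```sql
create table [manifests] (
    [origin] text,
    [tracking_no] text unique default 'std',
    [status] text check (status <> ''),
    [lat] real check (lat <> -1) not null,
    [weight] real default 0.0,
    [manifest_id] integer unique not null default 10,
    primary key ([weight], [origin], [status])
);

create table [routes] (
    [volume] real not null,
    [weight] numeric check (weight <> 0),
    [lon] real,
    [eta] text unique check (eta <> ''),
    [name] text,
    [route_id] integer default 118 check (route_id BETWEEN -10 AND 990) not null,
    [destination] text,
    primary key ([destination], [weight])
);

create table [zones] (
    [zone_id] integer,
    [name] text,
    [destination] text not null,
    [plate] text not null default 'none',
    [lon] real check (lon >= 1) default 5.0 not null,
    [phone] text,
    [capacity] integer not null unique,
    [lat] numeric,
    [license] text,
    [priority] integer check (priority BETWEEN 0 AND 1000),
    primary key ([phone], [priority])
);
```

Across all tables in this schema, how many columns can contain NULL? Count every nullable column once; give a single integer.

8

manifests: 1 nullable (tracking_no — PK (weight, origin, status) and explicit NOT NULL columns excluded).
routes: 3 nullable (lon, eta, name — PK (destination, weight) and explicit NOT NULL columns excluded).
zones: 4 nullable (zone_id, name, lat, license — PK (phone, priority) and explicit NOT NULL columns excluded).
Total: 1 + 3 + 4 = 8.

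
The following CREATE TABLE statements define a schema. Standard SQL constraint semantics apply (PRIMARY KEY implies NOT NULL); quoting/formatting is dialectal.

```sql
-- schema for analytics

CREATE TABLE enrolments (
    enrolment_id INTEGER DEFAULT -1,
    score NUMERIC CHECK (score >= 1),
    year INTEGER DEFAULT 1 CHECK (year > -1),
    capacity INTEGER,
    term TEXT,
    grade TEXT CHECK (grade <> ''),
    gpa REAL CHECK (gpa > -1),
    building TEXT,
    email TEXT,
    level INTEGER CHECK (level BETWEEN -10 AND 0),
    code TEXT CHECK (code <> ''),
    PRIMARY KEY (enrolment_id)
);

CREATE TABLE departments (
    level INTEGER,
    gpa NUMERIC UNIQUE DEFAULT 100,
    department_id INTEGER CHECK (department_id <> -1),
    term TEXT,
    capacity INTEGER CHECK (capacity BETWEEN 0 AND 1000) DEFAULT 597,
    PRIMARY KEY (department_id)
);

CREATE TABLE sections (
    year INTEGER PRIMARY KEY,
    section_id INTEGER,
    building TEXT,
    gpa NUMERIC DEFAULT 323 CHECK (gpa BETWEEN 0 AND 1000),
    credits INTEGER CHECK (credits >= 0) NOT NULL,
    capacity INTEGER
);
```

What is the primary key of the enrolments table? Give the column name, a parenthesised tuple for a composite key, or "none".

enrolment_id is declared PRIMARY KEY as a table-level PRIMARY KEY clause.

enrolment_id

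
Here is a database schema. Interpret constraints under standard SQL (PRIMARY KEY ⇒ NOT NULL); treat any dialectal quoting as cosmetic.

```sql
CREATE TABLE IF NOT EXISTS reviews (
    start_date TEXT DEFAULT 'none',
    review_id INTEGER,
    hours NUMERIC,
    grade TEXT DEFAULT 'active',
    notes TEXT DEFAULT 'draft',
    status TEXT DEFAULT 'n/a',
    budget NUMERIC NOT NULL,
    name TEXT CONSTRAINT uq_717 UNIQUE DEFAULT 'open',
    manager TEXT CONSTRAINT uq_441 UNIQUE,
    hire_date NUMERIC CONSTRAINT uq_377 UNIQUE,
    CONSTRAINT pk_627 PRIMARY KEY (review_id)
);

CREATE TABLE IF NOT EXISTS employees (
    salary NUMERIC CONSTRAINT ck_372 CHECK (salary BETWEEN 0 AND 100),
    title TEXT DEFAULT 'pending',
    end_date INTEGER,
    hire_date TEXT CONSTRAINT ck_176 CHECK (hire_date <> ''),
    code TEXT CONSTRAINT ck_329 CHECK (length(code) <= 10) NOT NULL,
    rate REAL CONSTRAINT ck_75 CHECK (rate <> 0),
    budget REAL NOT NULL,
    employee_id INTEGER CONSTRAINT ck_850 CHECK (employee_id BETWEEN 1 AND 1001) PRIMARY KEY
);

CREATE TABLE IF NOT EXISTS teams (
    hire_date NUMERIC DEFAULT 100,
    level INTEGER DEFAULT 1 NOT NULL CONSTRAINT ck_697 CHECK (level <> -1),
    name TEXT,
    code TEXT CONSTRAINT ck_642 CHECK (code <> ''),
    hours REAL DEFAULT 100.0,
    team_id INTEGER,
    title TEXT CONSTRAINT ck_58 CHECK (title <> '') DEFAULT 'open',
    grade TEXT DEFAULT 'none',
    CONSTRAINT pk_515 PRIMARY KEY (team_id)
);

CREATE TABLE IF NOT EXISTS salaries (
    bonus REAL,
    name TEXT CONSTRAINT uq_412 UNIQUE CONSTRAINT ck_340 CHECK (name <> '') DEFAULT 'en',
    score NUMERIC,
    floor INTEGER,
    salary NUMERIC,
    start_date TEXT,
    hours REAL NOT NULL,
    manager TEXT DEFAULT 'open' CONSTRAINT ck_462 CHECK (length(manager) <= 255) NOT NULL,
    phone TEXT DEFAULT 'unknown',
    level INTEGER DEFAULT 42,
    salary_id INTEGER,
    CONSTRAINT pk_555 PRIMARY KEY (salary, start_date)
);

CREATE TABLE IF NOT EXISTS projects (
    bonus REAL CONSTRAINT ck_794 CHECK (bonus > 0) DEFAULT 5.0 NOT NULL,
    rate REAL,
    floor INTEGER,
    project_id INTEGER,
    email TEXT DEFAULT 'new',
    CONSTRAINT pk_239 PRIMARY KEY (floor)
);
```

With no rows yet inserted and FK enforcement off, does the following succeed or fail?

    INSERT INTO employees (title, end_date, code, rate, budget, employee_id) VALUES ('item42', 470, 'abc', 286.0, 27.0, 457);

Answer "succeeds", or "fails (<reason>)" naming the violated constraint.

NOT NULL columns: budget is supplied; code is supplied; employee_id is supplied.
CHECK constraints: 'abc' satisfies (length(code) <= 10); 286.0 satisfies (rate <> 0); 457 satisfies (employee_id BETWEEN 1 AND 1001).
No constraint is violated.

succeeds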